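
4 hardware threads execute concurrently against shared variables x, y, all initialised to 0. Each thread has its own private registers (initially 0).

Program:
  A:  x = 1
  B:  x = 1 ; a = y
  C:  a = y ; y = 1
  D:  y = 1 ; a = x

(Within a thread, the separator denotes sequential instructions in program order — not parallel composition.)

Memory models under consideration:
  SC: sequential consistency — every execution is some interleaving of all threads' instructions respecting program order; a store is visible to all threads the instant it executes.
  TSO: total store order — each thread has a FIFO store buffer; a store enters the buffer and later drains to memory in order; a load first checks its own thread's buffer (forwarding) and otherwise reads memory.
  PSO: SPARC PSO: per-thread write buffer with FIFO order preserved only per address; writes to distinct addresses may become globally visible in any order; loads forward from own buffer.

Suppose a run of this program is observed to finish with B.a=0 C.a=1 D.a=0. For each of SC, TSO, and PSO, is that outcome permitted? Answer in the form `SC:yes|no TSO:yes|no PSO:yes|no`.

outcome vector order: (B.a,C.a,D.a)
[SC] allowed = {(0,0,1), (0,1,1), (1,0,0), (1,0,1), (1,1,0), (1,1,1)}
[TSO] allowed = {(0,0,0), (0,0,1), (0,1,0), (0,1,1), (1,0,0), (1,0,1), (1,1,0), (1,1,1)}
[PSO] allowed = {(0,0,0), (0,0,1), (0,1,0), (0,1,1), (1,0,0), (1,0,1), (1,1,0), (1,1,1)}
target (0,1,0) ∈ {TSO,PSO}

SC:no TSO:yes PSO:yes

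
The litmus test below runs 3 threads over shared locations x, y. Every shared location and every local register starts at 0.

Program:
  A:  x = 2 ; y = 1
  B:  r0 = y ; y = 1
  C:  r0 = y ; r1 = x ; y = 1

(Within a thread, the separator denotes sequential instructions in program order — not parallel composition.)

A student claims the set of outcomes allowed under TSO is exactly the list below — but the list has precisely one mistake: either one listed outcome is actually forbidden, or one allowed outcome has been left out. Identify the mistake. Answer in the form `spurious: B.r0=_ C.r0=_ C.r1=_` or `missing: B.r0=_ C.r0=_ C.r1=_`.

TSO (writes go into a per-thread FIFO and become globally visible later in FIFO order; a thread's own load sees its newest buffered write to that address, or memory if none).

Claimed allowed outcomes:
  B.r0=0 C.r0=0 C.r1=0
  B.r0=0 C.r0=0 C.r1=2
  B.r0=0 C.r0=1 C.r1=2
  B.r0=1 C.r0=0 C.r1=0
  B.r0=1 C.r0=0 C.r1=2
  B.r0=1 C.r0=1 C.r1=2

missing: B.r0=0 C.r0=1 C.r1=0

outcome vector order: (B.r0,C.r0,C.r1)
TSO: 7 outcomes — {(0,0,0) (0,0,2) (0,1,0) (0,1,2) (1,0,0) (1,0,2) (1,1,2)}
TSO∖claimed = {(0,1,0)}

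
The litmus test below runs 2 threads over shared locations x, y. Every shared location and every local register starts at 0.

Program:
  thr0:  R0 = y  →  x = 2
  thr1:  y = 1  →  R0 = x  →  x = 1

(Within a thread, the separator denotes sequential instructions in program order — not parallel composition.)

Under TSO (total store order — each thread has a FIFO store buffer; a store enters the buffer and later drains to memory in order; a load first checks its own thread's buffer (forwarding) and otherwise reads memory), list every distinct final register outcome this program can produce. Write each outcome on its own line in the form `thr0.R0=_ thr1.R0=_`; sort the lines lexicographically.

outcome vector order: (thr0.R0,thr1.R0)
|TSO outcomes| = 4

thr0.R0=0 thr1.R0=0
thr0.R0=0 thr1.R0=2
thr0.R0=1 thr1.R0=0
thr0.R0=1 thr1.R0=2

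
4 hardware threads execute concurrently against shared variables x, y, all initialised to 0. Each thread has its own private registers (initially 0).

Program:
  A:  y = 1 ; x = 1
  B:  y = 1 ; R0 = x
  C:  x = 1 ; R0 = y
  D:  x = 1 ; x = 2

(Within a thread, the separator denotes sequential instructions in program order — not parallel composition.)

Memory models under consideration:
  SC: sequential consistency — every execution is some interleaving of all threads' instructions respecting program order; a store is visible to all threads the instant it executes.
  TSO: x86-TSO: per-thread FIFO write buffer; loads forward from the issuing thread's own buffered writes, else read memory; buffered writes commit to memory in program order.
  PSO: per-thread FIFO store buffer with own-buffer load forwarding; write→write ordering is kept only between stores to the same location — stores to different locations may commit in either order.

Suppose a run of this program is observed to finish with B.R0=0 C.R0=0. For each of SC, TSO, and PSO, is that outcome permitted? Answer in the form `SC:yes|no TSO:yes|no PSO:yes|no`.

SC:no TSO:yes PSO:yes

outcome vector order: (B.R0,C.R0)
[SC] allowed = {0/1, 1/0, 1/1, 2/0, 2/1}
[TSO] allowed = {0/0, 0/1, 1/0, 1/1, 2/0, 2/1}
[PSO] allowed = {0/0, 0/1, 1/0, 1/1, 2/0, 2/1}
target 0/0 ∈ {TSO,PSO}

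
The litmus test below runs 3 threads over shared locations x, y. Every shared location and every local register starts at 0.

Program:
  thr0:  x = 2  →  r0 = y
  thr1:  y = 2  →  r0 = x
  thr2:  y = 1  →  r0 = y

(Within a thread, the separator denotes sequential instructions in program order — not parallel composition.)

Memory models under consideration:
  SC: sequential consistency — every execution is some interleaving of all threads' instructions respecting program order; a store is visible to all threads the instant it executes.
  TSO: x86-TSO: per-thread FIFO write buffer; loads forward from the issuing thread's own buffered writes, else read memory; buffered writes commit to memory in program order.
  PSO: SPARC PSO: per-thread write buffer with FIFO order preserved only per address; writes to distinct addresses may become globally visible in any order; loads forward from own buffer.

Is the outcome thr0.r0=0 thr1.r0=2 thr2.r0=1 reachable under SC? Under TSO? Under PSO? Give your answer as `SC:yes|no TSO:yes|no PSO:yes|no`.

outcome vector order: (thr0.r0,thr1.r0,thr2.r0)
SC (9): <0 2 1> <0 2 2> <1 0 1> <1 2 1> <1 2 2> <2 0 1> <2 0 2> <2 2 1> <2 2 2>
TSO (12): <0 0 1> <0 0 2> <0 2 1> <0 2 2> <1 0 1> <1 0 2> <1 2 1> <1 2 2> <2 0 1> <2 0 2> <2 2 1> <2 2 2>
PSO (12): <0 0 1> <0 0 2> <0 2 1> <0 2 2> <1 0 1> <1 0 2> <1 2 1> <1 2 2> <2 0 1> <2 0 2> <2 2 1> <2 2 2>
target <0 2 1> ∈ {SC,TSO,PSO}

SC:yes TSO:yes PSO:yes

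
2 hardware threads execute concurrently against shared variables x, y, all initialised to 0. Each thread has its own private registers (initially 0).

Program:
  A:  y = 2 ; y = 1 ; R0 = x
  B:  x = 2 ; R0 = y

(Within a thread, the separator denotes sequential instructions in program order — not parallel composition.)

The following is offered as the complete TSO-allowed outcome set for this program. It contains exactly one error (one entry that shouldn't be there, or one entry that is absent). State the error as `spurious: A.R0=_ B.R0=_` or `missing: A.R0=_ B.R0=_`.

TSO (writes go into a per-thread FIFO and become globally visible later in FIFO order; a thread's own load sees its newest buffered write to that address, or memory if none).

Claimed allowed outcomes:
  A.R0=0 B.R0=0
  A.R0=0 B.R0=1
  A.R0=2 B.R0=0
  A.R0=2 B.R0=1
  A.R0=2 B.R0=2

outcome vector order: (A.R0,B.R0)
[TSO] allowed = {<0 0> <0 1> <0 2> <2 0> <2 1> <2 2>}
TSO∖claimed = {<0 2>}

missing: A.R0=0 B.R0=2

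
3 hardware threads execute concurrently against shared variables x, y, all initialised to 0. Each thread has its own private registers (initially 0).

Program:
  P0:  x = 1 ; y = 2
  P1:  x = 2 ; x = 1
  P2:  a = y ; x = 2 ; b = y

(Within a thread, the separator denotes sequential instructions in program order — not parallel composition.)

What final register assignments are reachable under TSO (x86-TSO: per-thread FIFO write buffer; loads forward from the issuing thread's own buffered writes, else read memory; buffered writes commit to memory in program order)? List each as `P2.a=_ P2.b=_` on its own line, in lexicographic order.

P2.a=0 P2.b=0
P2.a=0 P2.b=2
P2.a=2 P2.b=2

outcome vector order: (P2.a,P2.b)
|TSO outcomes| = 3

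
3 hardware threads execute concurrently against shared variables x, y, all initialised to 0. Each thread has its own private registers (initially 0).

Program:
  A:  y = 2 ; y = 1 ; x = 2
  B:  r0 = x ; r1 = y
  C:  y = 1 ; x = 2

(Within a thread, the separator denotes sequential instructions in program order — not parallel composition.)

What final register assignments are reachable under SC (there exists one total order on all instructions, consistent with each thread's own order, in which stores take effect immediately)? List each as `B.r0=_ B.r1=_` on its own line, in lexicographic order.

B.r0=0 B.r1=0
B.r0=0 B.r1=1
B.r0=0 B.r1=2
B.r0=2 B.r1=1
B.r0=2 B.r1=2

outcome vector order: (B.r0,B.r1)
|SC outcomes| = 5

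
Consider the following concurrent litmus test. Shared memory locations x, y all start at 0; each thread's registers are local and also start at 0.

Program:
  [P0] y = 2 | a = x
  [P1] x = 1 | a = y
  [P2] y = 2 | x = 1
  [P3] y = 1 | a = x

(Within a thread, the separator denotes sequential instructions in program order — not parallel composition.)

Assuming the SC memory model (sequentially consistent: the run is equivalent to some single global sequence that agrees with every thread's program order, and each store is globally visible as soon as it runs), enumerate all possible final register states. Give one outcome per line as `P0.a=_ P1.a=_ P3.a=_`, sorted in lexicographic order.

outcome vector order: (P0.a,P1.a,P3.a)
|SC outcomes| = 9

P0.a=0 P1.a=1 P3.a=0
P0.a=0 P1.a=1 P3.a=1
P0.a=0 P1.a=2 P3.a=0
P0.a=0 P1.a=2 P3.a=1
P0.a=1 P1.a=0 P3.a=1
P0.a=1 P1.a=1 P3.a=0
P0.a=1 P1.a=1 P3.a=1
P0.a=1 P1.a=2 P3.a=0
P0.a=1 P1.a=2 P3.a=1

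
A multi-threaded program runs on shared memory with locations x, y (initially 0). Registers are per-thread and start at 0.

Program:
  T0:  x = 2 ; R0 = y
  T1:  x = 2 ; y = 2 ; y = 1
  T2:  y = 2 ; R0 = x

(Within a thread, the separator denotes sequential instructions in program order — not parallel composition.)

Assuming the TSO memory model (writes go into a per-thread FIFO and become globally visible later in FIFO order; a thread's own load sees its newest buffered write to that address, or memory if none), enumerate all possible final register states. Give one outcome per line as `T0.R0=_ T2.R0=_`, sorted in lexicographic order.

outcome vector order: (T0.R0,T2.R0)
|TSO outcomes| = 6

T0.R0=0 T2.R0=0
T0.R0=0 T2.R0=2
T0.R0=1 T2.R0=0
T0.R0=1 T2.R0=2
T0.R0=2 T2.R0=0
T0.R0=2 T2.R0=2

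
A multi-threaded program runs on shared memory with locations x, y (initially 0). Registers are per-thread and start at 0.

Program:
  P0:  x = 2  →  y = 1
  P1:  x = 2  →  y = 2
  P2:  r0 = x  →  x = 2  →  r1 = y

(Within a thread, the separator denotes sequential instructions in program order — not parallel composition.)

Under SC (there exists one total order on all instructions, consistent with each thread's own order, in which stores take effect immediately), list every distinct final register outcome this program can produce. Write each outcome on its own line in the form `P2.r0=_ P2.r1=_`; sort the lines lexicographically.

P2.r0=0 P2.r1=0
P2.r0=0 P2.r1=1
P2.r0=0 P2.r1=2
P2.r0=2 P2.r1=0
P2.r0=2 P2.r1=1
P2.r0=2 P2.r1=2

outcome vector order: (P2.r0,P2.r1)
|SC outcomes| = 6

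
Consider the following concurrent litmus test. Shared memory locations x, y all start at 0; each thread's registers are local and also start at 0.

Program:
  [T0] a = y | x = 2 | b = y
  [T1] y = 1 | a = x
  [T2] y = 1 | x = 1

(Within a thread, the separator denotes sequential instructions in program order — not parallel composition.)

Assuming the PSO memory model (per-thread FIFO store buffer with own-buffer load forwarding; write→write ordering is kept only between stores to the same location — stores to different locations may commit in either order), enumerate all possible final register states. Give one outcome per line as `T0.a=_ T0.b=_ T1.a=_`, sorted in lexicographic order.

T0.a=0 T0.b=0 T1.a=0
T0.a=0 T0.b=0 T1.a=1
T0.a=0 T0.b=0 T1.a=2
T0.a=0 T0.b=1 T1.a=0
T0.a=0 T0.b=1 T1.a=1
T0.a=0 T0.b=1 T1.a=2
T0.a=1 T0.b=1 T1.a=0
T0.a=1 T0.b=1 T1.a=1
T0.a=1 T0.b=1 T1.a=2

outcome vector order: (T0.a,T0.b,T1.a)
|PSO outcomes| = 9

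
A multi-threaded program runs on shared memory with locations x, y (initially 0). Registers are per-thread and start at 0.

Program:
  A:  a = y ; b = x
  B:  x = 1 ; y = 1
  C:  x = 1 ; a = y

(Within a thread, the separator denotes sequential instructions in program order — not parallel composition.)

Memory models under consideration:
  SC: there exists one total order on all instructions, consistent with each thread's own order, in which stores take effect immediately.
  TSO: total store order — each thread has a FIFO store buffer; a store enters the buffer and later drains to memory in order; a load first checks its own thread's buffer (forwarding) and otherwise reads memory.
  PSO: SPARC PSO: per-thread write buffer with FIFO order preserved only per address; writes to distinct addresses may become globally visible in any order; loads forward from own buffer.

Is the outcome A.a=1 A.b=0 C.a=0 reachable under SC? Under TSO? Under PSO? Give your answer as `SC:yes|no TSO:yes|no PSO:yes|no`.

SC:no TSO:no PSO:yes

outcome vector order: (A.a,A.b,C.a)
[SC] allowed = {<0 0 0> <0 0 1> <0 1 0> <0 1 1> <1 1 0> <1 1 1>}
[TSO] allowed = {<0 0 0> <0 0 1> <0 1 0> <0 1 1> <1 1 0> <1 1 1>}
[PSO] allowed = {<0 0 0> <0 0 1> <0 1 0> <0 1 1> <1 0 0> <1 0 1> <1 1 0> <1 1 1>}
target <1 0 0> ∈ {PSO}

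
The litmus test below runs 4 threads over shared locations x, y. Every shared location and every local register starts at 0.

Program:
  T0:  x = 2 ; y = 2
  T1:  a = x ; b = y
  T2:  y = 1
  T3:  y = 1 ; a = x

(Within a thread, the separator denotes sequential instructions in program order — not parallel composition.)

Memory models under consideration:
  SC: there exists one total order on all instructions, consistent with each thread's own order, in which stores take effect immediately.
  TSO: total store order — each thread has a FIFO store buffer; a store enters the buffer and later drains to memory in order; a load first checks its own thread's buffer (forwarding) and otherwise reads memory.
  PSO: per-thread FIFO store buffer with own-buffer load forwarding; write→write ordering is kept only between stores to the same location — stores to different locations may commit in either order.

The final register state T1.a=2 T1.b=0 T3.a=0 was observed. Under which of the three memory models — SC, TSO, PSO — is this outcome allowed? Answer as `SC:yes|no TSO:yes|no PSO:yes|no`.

outcome vector order: (T1.a,T1.b,T3.a)
SC: 11 outcomes — {(0,0,0); (0,0,2); (0,1,0); (0,1,2); (0,2,0); (0,2,2); (2,0,2); (2,1,0); (2,1,2); (2,2,0); (2,2,2)}
TSO: 12 outcomes — {(0,0,0); (0,0,2); (0,1,0); (0,1,2); (0,2,0); (0,2,2); (2,0,0); (2,0,2); (2,1,0); (2,1,2); (2,2,0); (2,2,2)}
PSO: 12 outcomes — {(0,0,0); (0,0,2); (0,1,0); (0,1,2); (0,2,0); (0,2,2); (2,0,0); (2,0,2); (2,1,0); (2,1,2); (2,2,0); (2,2,2)}
target (2,0,0) ∈ {TSO,PSO}

SC:no TSO:yes PSO:yes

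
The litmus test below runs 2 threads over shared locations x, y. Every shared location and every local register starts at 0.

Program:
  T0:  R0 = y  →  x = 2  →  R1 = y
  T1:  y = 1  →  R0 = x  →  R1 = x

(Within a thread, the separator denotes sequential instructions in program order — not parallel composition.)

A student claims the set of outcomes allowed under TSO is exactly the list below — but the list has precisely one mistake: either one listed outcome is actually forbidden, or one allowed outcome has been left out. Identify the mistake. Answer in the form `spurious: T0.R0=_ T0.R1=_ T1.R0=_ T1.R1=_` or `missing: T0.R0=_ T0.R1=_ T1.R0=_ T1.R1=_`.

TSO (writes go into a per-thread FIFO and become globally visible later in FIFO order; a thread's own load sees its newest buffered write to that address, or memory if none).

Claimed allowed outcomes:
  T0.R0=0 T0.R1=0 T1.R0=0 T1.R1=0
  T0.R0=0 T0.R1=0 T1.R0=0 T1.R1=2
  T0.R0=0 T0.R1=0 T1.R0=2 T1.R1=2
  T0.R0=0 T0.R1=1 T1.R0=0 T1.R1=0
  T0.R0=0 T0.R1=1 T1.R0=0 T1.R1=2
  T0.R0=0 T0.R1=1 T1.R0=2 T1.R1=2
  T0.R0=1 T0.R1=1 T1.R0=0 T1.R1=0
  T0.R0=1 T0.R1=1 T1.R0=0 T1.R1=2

outcome vector order: (T0.R0,T0.R1,T1.R0,T1.R1)
TSO (9): <0 0 0 0> <0 0 0 2> <0 0 2 2> <0 1 0 0> <0 1 0 2> <0 1 2 2> <1 1 0 0> <1 1 0 2> <1 1 2 2>
TSO∖claimed = {<1 1 2 2>}

missing: T0.R0=1 T0.R1=1 T1.R0=2 T1.R1=2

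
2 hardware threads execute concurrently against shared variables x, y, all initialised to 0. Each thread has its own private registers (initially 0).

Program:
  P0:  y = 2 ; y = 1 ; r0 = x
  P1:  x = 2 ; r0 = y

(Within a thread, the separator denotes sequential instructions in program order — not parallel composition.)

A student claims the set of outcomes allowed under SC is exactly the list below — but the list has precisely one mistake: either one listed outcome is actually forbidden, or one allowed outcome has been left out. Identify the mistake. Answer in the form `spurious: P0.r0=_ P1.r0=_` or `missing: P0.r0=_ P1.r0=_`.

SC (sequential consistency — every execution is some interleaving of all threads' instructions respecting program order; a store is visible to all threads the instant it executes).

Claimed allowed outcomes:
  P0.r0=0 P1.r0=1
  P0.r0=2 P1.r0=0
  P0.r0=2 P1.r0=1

outcome vector order: (P0.r0,P1.r0)
SC (4): <0 1> <2 0> <2 1> <2 2>
SC∖claimed = {<2 2>}

missing: P0.r0=2 P1.r0=2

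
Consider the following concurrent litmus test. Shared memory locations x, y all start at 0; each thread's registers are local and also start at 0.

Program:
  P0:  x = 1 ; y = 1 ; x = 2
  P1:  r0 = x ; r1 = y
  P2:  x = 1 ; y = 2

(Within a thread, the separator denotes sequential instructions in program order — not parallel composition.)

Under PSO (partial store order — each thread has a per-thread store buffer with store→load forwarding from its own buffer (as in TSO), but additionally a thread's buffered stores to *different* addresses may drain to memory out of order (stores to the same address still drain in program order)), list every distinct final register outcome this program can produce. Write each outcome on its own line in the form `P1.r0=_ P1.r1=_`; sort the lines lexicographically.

P1.r0=0 P1.r1=0
P1.r0=0 P1.r1=1
P1.r0=0 P1.r1=2
P1.r0=1 P1.r1=0
P1.r0=1 P1.r1=1
P1.r0=1 P1.r1=2
P1.r0=2 P1.r1=0
P1.r0=2 P1.r1=1
P1.r0=2 P1.r1=2

outcome vector order: (P1.r0,P1.r1)
|PSO outcomes| = 9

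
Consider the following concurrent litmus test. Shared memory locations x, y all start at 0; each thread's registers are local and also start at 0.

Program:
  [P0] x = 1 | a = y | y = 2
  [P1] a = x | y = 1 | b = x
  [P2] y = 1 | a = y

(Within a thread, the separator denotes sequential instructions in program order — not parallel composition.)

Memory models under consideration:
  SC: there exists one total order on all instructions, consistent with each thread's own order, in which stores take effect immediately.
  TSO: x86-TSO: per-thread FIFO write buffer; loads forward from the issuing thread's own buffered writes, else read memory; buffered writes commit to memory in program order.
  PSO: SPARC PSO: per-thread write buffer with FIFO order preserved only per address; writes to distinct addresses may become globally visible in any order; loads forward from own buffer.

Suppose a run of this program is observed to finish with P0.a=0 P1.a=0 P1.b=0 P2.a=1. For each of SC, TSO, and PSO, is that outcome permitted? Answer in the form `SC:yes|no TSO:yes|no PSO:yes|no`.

outcome vector order: (P0.a,P1.a,P1.b,P2.a)
SC (10): 0011, 0012, 0111, 0112, 1001, 1002, 1011, 1012, 1111, 1112
TSO (12): 0001, 0002, 0011, 0012, 0111, 0112, 1001, 1002, 1011, 1012, 1111, 1112
PSO (12): 0001, 0002, 0011, 0012, 0111, 0112, 1001, 1002, 1011, 1012, 1111, 1112
target 0001 ∈ {TSO,PSO}

SC:no TSO:yes PSO:yes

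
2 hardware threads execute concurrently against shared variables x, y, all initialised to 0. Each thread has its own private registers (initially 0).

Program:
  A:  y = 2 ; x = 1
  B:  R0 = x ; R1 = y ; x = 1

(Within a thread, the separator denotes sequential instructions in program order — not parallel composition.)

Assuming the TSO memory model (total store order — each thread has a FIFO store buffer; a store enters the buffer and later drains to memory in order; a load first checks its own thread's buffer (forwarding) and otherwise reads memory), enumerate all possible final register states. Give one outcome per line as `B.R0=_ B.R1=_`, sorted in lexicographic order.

B.R0=0 B.R1=0
B.R0=0 B.R1=2
B.R0=1 B.R1=2

outcome vector order: (B.R0,B.R1)
|TSO outcomes| = 3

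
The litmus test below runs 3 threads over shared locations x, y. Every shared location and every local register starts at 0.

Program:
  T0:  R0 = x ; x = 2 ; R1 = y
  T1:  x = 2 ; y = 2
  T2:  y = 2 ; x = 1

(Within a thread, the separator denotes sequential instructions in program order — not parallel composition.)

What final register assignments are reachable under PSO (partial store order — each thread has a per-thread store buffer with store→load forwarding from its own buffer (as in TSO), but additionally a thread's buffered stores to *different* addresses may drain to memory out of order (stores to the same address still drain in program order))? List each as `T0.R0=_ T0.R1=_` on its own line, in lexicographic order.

T0.R0=0 T0.R1=0
T0.R0=0 T0.R1=2
T0.R0=1 T0.R1=0
T0.R0=1 T0.R1=2
T0.R0=2 T0.R1=0
T0.R0=2 T0.R1=2

outcome vector order: (T0.R0,T0.R1)
|PSO outcomes| = 6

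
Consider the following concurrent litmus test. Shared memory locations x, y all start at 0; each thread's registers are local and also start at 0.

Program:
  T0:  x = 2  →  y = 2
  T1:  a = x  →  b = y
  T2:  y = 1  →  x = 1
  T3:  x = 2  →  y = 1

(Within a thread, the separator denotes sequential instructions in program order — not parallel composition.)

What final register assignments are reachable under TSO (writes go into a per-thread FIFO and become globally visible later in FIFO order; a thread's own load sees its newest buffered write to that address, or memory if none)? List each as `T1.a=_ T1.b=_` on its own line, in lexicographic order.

outcome vector order: (T1.a,T1.b)
|TSO outcomes| = 8

T1.a=0 T1.b=0
T1.a=0 T1.b=1
T1.a=0 T1.b=2
T1.a=1 T1.b=1
T1.a=1 T1.b=2
T1.a=2 T1.b=0
T1.a=2 T1.b=1
T1.a=2 T1.b=2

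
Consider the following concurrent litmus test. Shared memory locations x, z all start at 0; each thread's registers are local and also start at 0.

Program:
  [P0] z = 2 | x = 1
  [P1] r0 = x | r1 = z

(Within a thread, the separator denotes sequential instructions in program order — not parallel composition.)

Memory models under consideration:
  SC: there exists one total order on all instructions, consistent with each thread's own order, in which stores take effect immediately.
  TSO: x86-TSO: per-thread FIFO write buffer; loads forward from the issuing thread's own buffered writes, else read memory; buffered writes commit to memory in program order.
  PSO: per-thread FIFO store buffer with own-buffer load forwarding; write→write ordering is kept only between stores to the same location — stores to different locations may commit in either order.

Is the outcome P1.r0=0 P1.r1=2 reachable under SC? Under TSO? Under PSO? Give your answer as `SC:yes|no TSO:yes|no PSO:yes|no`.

SC:yes TSO:yes PSO:yes

outcome vector order: (P1.r0,P1.r1)
under SC → <0 0>; <0 2>; <1 2>
under TSO → <0 0>; <0 2>; <1 2>
under PSO → <0 0>; <0 2>; <1 0>; <1 2>
target <0 2> ∈ {SC,TSO,PSO}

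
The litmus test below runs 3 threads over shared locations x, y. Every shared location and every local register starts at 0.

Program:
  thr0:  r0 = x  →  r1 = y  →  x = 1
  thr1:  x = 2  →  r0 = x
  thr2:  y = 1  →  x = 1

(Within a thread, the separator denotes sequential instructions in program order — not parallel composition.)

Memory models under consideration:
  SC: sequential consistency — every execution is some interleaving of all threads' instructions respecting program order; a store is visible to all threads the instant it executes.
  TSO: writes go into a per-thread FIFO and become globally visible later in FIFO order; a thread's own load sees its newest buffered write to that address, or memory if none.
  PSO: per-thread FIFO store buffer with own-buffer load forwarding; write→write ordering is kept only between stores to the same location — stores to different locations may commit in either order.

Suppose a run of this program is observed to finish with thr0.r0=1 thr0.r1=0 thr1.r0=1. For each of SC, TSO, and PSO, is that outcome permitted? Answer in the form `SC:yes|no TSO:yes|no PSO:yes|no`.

outcome vector order: (thr0.r0,thr0.r1,thr1.r0)
SC (10): <0 0 1> <0 0 2> <0 1 1> <0 1 2> <1 1 1> <1 1 2> <2 0 1> <2 0 2> <2 1 1> <2 1 2>
TSO (10): <0 0 1> <0 0 2> <0 1 1> <0 1 2> <1 1 1> <1 1 2> <2 0 1> <2 0 2> <2 1 1> <2 1 2>
PSO (12): <0 0 1> <0 0 2> <0 1 1> <0 1 2> <1 0 1> <1 0 2> <1 1 1> <1 1 2> <2 0 1> <2 0 2> <2 1 1> <2 1 2>
target <1 0 1> ∈ {PSO}

SC:no TSO:no PSO:yes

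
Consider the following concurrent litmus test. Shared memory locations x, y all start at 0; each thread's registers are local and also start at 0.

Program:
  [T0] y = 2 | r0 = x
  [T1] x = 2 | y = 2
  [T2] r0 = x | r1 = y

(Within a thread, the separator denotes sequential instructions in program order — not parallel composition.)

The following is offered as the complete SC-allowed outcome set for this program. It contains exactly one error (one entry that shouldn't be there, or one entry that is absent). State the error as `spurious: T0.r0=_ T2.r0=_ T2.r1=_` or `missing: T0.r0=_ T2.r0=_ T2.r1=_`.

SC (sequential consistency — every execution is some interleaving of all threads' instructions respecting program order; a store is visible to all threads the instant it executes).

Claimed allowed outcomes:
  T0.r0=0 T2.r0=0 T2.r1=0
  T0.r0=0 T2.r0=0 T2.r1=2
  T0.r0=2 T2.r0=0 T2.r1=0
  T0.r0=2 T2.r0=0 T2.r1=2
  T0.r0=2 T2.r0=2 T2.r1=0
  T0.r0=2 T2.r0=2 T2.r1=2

outcome vector order: (T0.r0,T2.r0,T2.r1)
SC (7): 0/0/0; 0/0/2; 0/2/2; 2/0/0; 2/0/2; 2/2/0; 2/2/2
SC∖claimed = {0/2/2}

missing: T0.r0=0 T2.r0=2 T2.r1=2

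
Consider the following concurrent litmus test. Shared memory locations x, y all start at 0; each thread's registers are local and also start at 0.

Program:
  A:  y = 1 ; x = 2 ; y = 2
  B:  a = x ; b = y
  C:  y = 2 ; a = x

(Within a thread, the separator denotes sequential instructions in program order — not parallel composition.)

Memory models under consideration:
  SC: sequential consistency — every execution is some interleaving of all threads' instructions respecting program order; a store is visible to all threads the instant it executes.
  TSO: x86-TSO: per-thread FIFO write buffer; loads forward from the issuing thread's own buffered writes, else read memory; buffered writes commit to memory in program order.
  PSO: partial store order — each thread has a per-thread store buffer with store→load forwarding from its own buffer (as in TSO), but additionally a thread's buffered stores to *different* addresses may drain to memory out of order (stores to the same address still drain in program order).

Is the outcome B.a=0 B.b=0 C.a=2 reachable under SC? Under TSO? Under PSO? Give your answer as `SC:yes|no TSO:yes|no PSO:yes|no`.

SC:yes TSO:yes PSO:yes

outcome vector order: (B.a,B.b,C.a)
under SC → <0 0 0>, <0 0 2>, <0 1 0>, <0 1 2>, <0 2 0>, <0 2 2>, <2 1 0>, <2 1 2>, <2 2 0>, <2 2 2>
under TSO → <0 0 0>, <0 0 2>, <0 1 0>, <0 1 2>, <0 2 0>, <0 2 2>, <2 1 0>, <2 1 2>, <2 2 0>, <2 2 2>
under PSO → <0 0 0>, <0 0 2>, <0 1 0>, <0 1 2>, <0 2 0>, <0 2 2>, <2 0 0>, <2 0 2>, <2 1 0>, <2 1 2>, <2 2 0>, <2 2 2>
target <0 0 2> ∈ {SC,TSO,PSO}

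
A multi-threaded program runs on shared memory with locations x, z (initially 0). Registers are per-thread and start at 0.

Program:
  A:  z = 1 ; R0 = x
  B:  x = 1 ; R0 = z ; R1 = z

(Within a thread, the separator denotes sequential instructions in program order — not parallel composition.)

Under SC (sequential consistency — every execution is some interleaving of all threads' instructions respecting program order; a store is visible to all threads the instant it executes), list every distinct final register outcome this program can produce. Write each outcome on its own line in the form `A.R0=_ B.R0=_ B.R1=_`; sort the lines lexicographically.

A.R0=0 B.R0=1 B.R1=1
A.R0=1 B.R0=0 B.R1=0
A.R0=1 B.R0=0 B.R1=1
A.R0=1 B.R0=1 B.R1=1

outcome vector order: (A.R0,B.R0,B.R1)
|SC outcomes| = 4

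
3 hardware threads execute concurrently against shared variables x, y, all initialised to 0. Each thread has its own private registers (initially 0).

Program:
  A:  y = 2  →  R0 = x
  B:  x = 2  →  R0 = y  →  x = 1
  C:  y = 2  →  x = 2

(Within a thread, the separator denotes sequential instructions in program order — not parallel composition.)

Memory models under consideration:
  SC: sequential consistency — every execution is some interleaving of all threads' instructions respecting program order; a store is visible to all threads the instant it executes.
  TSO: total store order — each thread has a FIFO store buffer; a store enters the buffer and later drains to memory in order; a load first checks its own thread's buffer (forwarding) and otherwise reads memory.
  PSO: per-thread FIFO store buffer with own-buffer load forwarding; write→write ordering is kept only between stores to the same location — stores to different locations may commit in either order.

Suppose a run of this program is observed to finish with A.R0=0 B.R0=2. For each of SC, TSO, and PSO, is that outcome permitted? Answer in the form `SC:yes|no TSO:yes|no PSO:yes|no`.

outcome vector order: (A.R0,B.R0)
[SC] allowed = {(0,2) (1,0) (1,2) (2,0) (2,2)}
[TSO] allowed = {(0,0) (0,2) (1,0) (1,2) (2,0) (2,2)}
[PSO] allowed = {(0,0) (0,2) (1,0) (1,2) (2,0) (2,2)}
target (0,2) ∈ {SC,TSO,PSO}

SC:yes TSO:yes PSO:yes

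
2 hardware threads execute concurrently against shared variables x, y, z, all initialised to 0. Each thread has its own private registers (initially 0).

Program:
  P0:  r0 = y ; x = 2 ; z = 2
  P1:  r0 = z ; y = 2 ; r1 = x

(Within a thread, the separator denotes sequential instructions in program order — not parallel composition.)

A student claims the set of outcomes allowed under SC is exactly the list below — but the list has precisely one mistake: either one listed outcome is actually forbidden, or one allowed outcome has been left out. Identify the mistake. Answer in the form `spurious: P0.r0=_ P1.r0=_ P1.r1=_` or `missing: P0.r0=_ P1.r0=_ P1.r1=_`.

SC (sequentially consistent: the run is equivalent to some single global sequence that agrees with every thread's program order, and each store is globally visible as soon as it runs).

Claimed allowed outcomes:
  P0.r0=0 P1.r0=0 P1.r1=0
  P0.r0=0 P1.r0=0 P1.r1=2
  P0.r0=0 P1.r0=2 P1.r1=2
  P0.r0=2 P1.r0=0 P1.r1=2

outcome vector order: (P0.r0,P1.r0,P1.r1)
SC (5): 0/0/0, 0/0/2, 0/2/2, 2/0/0, 2/0/2
SC∖claimed = {2/0/0}

missing: P0.r0=2 P1.r0=0 P1.r1=0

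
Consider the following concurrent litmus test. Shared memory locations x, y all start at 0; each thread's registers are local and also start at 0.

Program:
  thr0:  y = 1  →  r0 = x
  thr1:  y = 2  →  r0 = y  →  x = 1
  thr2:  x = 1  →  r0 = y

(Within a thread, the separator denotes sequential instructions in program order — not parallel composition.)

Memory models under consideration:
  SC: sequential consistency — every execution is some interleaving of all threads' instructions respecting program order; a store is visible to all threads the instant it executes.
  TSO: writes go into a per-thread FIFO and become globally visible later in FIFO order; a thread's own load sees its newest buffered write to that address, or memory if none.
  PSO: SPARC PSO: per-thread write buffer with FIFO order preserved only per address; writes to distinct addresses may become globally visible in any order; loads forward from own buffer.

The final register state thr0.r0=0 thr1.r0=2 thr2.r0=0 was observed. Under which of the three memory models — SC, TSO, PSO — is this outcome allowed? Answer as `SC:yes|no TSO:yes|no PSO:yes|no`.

outcome vector order: (thr0.r0,thr1.r0,thr2.r0)
[SC] allowed = {<0 1 1> <0 2 1> <0 2 2> <1 1 0> <1 1 1> <1 1 2> <1 2 0> <1 2 1> <1 2 2>}
[TSO] allowed = {<0 1 0> <0 1 1> <0 1 2> <0 2 0> <0 2 1> <0 2 2> <1 1 0> <1 1 1> <1 1 2> <1 2 0> <1 2 1> <1 2 2>}
[PSO] allowed = {<0 1 0> <0 1 1> <0 1 2> <0 2 0> <0 2 1> <0 2 2> <1 1 0> <1 1 1> <1 1 2> <1 2 0> <1 2 1> <1 2 2>}
target <0 2 0> ∈ {TSO,PSO}

SC:no TSO:yes PSO:yes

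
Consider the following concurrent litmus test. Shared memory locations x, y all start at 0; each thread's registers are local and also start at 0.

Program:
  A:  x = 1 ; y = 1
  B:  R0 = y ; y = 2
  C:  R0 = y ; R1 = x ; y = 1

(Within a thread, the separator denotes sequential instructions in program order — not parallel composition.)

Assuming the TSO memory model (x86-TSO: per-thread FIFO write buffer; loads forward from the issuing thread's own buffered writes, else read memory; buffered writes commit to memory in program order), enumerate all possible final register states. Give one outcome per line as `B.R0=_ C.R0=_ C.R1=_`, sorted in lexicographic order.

B.R0=0 C.R0=0 C.R1=0
B.R0=0 C.R0=0 C.R1=1
B.R0=0 C.R0=1 C.R1=1
B.R0=0 C.R0=2 C.R1=0
B.R0=0 C.R0=2 C.R1=1
B.R0=1 C.R0=0 C.R1=0
B.R0=1 C.R0=0 C.R1=1
B.R0=1 C.R0=1 C.R1=1
B.R0=1 C.R0=2 C.R1=1

outcome vector order: (B.R0,C.R0,C.R1)
|TSO outcomes| = 9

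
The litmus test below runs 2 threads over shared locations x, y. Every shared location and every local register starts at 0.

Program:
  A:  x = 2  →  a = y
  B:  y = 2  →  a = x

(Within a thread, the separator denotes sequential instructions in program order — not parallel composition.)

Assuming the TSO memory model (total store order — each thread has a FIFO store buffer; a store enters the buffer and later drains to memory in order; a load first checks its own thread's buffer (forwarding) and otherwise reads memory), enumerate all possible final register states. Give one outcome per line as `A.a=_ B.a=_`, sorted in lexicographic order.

outcome vector order: (A.a,B.a)
|TSO outcomes| = 4

A.a=0 B.a=0
A.a=0 B.a=2
A.a=2 B.a=0
A.a=2 B.a=2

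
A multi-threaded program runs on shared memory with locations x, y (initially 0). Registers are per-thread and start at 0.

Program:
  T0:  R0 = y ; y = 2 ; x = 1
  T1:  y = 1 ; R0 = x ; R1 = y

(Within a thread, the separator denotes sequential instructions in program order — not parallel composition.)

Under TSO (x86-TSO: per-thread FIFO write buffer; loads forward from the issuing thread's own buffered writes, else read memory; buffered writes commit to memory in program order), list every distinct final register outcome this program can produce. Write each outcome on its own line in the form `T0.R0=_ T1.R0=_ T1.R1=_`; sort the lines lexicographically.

T0.R0=0 T1.R0=0 T1.R1=1
T0.R0=0 T1.R0=0 T1.R1=2
T0.R0=0 T1.R0=1 T1.R1=1
T0.R0=0 T1.R0=1 T1.R1=2
T0.R0=1 T1.R0=0 T1.R1=1
T0.R0=1 T1.R0=0 T1.R1=2
T0.R0=1 T1.R0=1 T1.R1=2

outcome vector order: (T0.R0,T1.R0,T1.R1)
|TSO outcomes| = 7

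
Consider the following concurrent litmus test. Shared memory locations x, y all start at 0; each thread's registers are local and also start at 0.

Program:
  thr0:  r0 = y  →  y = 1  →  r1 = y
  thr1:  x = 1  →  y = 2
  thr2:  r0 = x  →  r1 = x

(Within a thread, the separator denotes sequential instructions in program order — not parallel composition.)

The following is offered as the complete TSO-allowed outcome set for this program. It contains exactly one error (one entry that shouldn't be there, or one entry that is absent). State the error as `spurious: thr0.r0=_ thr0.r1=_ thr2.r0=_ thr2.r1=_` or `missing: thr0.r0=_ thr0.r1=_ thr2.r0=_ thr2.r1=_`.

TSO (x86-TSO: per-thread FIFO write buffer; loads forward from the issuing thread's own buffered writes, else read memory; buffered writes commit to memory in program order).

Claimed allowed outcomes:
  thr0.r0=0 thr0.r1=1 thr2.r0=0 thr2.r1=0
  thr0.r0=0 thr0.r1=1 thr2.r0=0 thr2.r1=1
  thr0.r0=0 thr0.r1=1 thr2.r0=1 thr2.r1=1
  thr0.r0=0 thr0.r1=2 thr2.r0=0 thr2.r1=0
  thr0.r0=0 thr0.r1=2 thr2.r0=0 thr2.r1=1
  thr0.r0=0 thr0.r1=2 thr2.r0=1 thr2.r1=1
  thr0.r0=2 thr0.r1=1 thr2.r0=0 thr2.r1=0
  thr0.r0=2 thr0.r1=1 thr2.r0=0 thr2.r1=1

outcome vector order: (thr0.r0,thr0.r1,thr2.r0,thr2.r1)
TSO (9): 0/1/0/0; 0/1/0/1; 0/1/1/1; 0/2/0/0; 0/2/0/1; 0/2/1/1; 2/1/0/0; 2/1/0/1; 2/1/1/1
TSO∖claimed = {2/1/1/1}

missing: thr0.r0=2 thr0.r1=1 thr2.r0=1 thr2.r1=1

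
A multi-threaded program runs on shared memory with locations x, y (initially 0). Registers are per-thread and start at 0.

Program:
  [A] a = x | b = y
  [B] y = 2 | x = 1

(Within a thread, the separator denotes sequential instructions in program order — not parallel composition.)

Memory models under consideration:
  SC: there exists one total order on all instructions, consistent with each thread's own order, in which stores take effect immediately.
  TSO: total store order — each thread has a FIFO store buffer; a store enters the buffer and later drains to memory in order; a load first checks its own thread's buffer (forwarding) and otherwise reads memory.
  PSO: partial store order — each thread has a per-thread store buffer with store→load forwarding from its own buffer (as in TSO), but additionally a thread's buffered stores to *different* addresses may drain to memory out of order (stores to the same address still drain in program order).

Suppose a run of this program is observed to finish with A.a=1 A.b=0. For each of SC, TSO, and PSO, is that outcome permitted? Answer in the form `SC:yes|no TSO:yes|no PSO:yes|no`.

SC:no TSO:no PSO:yes

outcome vector order: (A.a,A.b)
SC (3): 0/0 0/2 1/2
TSO (3): 0/0 0/2 1/2
PSO (4): 0/0 0/2 1/0 1/2
target 1/0 ∈ {PSO}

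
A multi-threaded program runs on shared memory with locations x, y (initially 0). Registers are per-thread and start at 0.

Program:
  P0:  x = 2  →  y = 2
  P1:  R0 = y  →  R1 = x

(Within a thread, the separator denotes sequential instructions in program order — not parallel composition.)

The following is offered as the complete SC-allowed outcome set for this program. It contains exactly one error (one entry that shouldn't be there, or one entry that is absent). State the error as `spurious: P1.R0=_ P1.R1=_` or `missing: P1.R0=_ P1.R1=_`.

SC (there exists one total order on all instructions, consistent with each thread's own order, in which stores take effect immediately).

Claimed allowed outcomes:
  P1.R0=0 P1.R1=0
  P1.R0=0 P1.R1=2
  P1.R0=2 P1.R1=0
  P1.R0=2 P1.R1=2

outcome vector order: (P1.R0,P1.R1)
[SC] allowed = {0/0, 0/2, 2/2}
claimed∖SC = {2/0}

spurious: P1.R0=2 P1.R1=0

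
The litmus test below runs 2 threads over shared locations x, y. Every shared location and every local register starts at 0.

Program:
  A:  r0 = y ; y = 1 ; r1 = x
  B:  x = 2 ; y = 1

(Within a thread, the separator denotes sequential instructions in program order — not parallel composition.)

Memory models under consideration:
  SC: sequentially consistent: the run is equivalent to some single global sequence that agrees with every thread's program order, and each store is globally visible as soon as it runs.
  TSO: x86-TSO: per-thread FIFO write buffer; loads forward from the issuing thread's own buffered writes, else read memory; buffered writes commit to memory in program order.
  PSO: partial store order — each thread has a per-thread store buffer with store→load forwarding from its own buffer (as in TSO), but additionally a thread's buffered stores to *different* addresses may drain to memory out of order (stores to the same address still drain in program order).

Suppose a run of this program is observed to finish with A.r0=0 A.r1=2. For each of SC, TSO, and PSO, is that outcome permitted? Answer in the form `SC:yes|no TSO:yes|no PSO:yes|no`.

SC:yes TSO:yes PSO:yes

outcome vector order: (A.r0,A.r1)
SC (3): (0,0); (0,2); (1,2)
TSO (3): (0,0); (0,2); (1,2)
PSO (4): (0,0); (0,2); (1,0); (1,2)
target (0,2) ∈ {SC,TSO,PSO}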